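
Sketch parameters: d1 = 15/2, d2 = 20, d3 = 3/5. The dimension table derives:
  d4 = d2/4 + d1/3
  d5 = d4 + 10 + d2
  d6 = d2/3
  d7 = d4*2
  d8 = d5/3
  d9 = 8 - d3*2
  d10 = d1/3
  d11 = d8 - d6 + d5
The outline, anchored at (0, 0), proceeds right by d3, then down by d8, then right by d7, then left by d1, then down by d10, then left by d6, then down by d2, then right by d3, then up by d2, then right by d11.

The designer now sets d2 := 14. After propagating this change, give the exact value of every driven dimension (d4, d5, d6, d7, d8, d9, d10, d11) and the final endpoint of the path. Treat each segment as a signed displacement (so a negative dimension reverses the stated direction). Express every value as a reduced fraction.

Apply edit: d2 := 14
  d4 = d2/4 + d1/3 = 6
  d5 = d4 + 10 + d2 = 30
  d6 = d2/3 = 14/3
  d7 = d4*2 = 12
  d8 = d5/3 = 10
  d9 = 8 - d3*2 = 34/5
  d10 = d1/3 = 5/2
  d11 = d8 - d6 + d5 = 106/3
Walk from origin (0, 0):
  seg 1: right by d3 = 3/5 → (3/5, 0)
  seg 2: down by d8 = 10 → (3/5, -10)
  seg 3: right by d7 = 12 → (63/5, -10)
  seg 4: left by d1 = 15/2 → (51/10, -10)
  seg 5: down by d10 = 5/2 → (51/10, -25/2)
  seg 6: left by d6 = 14/3 → (13/30, -25/2)
  seg 7: down by d2 = 14 → (13/30, -53/2)
  seg 8: right by d3 = 3/5 → (31/30, -53/2)
  seg 9: up by d2 = 14 → (31/30, -25/2)
  seg 10: right by d11 = 106/3 → (1091/30, -25/2)

d4 = 6
d5 = 30
d6 = 14/3
d7 = 12
d8 = 10
d9 = 34/5
d10 = 5/2
d11 = 106/3
endpoint = (1091/30, -25/2)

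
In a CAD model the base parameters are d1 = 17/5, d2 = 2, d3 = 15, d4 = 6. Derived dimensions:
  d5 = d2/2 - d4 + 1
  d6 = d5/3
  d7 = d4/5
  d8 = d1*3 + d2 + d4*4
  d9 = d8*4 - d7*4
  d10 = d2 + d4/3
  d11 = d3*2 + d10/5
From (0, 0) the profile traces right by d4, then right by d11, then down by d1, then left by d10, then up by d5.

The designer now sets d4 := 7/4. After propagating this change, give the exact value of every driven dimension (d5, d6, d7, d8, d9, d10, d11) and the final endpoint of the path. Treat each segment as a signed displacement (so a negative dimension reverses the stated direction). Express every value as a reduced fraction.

Apply edit: d4 := 7/4
  d5 = d2/2 - d4 + 1 = 1/4
  d6 = d5/3 = 1/12
  d7 = d4/5 = 7/20
  d8 = d1*3 + d2 + d4*4 = 96/5
  d9 = d8*4 - d7*4 = 377/5
  d10 = d2 + d4/3 = 31/12
  d11 = d3*2 + d10/5 = 1831/60
Walk from origin (0, 0):
  seg 1: right by d4 = 7/4 → (7/4, 0)
  seg 2: right by d11 = 1831/60 → (484/15, 0)
  seg 3: down by d1 = 17/5 → (484/15, -17/5)
  seg 4: left by d10 = 31/12 → (1781/60, -17/5)
  seg 5: up by d5 = 1/4 → (1781/60, -63/20)

d5 = 1/4
d6 = 1/12
d7 = 7/20
d8 = 96/5
d9 = 377/5
d10 = 31/12
d11 = 1831/60
endpoint = (1781/60, -63/20)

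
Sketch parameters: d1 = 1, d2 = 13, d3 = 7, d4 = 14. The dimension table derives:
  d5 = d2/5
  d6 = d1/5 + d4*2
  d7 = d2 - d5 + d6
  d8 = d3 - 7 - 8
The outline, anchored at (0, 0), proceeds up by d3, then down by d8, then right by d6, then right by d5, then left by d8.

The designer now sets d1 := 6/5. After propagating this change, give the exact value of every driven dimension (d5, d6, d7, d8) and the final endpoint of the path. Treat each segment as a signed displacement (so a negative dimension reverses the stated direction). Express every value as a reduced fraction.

d5 = 13/5
d6 = 706/25
d7 = 966/25
d8 = -8
endpoint = (971/25, 15)

Apply edit: d1 := 6/5
  d5 = d2/5 = 13/5
  d6 = d1/5 + d4*2 = 706/25
  d7 = d2 - d5 + d6 = 966/25
  d8 = d3 - 7 - 8 = -8
Walk from origin (0, 0):
  seg 1: up by d3 = 7 → (0, 7)
  seg 2: down by d8 = -8 → (0, 15)
  seg 3: right by d6 = 706/25 → (706/25, 15)
  seg 4: right by d5 = 13/5 → (771/25, 15)
  seg 5: left by d8 = -8 → (971/25, 15)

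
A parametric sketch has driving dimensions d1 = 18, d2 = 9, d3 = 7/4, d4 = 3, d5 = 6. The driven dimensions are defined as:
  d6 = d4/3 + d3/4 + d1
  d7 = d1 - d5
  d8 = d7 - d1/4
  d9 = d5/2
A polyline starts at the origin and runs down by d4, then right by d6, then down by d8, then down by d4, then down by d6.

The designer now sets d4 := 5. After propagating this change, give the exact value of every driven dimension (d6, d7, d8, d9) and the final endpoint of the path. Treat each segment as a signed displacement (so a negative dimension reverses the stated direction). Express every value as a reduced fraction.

d6 = 965/48
d7 = 12
d8 = 15/2
d9 = 3
endpoint = (965/48, -1805/48)

Apply edit: d4 := 5
  d6 = d4/3 + d3/4 + d1 = 965/48
  d7 = d1 - d5 = 12
  d8 = d7 - d1/4 = 15/2
  d9 = d5/2 = 3
Walk from origin (0, 0):
  seg 1: down by d4 = 5 → (0, -5)
  seg 2: right by d6 = 965/48 → (965/48, -5)
  seg 3: down by d8 = 15/2 → (965/48, -25/2)
  seg 4: down by d4 = 5 → (965/48, -35/2)
  seg 5: down by d6 = 965/48 → (965/48, -1805/48)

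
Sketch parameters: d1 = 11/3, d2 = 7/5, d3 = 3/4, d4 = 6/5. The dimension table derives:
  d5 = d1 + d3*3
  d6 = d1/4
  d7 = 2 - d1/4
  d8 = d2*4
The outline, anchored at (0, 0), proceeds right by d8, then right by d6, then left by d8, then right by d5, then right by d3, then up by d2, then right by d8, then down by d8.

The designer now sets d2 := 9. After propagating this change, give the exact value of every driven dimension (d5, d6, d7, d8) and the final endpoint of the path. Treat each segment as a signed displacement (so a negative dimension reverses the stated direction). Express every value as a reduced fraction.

Apply edit: d2 := 9
  d5 = d1 + d3*3 = 71/12
  d6 = d1/4 = 11/12
  d7 = 2 - d1/4 = 13/12
  d8 = d2*4 = 36
Walk from origin (0, 0):
  seg 1: right by d8 = 36 → (36, 0)
  seg 2: right by d6 = 11/12 → (443/12, 0)
  seg 3: left by d8 = 36 → (11/12, 0)
  seg 4: right by d5 = 71/12 → (41/6, 0)
  seg 5: right by d3 = 3/4 → (91/12, 0)
  seg 6: up by d2 = 9 → (91/12, 9)
  seg 7: right by d8 = 36 → (523/12, 9)
  seg 8: down by d8 = 36 → (523/12, -27)

d5 = 71/12
d6 = 11/12
d7 = 13/12
d8 = 36
endpoint = (523/12, -27)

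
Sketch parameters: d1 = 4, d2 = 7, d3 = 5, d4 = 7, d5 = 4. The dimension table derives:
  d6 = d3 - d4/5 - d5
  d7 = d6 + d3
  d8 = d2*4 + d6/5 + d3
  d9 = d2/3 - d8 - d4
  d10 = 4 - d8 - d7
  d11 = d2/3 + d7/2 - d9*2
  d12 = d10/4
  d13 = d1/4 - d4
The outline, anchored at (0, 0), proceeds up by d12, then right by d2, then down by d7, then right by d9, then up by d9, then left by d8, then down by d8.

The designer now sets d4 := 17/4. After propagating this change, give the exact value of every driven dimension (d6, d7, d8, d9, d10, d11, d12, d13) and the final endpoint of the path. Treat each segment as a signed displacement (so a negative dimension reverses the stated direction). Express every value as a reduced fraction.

Apply edit: d4 := 17/4
  d6 = d3 - d4/5 - d5 = 3/20
  d7 = d6 + d3 = 103/20
  d8 = d2*4 + d6/5 + d3 = 3303/100
  d9 = d2/3 - d8 - d4 = -2621/75
  d10 = 4 - d8 - d7 = -1709/50
  d11 = d2/3 + d7/2 - d9*2 = 44881/600
  d12 = d10/4 = -1709/200
  d13 = d1/4 - d4 = -13/4
Walk from origin (0, 0):
  seg 1: up by d12 = -1709/200 → (0, -1709/200)
  seg 2: right by d2 = 7 → (7, -1709/200)
  seg 3: down by d7 = 103/20 → (7, -2739/200)
  seg 4: right by d9 = -2621/75 → (-2096/75, -2739/200)
  seg 5: up by d9 = -2621/75 → (-2096/75, -5837/120)
  seg 6: left by d8 = 3303/100 → (-18293/300, -5837/120)
  seg 7: down by d8 = 3303/100 → (-18293/300, -49003/600)

d6 = 3/20
d7 = 103/20
d8 = 3303/100
d9 = -2621/75
d10 = -1709/50
d11 = 44881/600
d12 = -1709/200
d13 = -13/4
endpoint = (-18293/300, -49003/600)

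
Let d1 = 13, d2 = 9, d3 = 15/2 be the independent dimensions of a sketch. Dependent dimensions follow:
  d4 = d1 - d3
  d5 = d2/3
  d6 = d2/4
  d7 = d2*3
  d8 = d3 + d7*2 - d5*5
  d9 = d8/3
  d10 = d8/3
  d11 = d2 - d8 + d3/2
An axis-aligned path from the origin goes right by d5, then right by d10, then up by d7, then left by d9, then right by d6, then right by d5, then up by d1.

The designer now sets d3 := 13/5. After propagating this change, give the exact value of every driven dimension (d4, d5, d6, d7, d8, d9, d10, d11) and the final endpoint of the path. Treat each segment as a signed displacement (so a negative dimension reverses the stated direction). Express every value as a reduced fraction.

d4 = 52/5
d5 = 3
d6 = 9/4
d7 = 27
d8 = 208/5
d9 = 208/15
d10 = 208/15
d11 = -313/10
endpoint = (33/4, 40)

Apply edit: d3 := 13/5
  d4 = d1 - d3 = 52/5
  d5 = d2/3 = 3
  d6 = d2/4 = 9/4
  d7 = d2*3 = 27
  d8 = d3 + d7*2 - d5*5 = 208/5
  d9 = d8/3 = 208/15
  d10 = d8/3 = 208/15
  d11 = d2 - d8 + d3/2 = -313/10
Walk from origin (0, 0):
  seg 1: right by d5 = 3 → (3, 0)
  seg 2: right by d10 = 208/15 → (253/15, 0)
  seg 3: up by d7 = 27 → (253/15, 27)
  seg 4: left by d9 = 208/15 → (3, 27)
  seg 5: right by d6 = 9/4 → (21/4, 27)
  seg 6: right by d5 = 3 → (33/4, 27)
  seg 7: up by d1 = 13 → (33/4, 40)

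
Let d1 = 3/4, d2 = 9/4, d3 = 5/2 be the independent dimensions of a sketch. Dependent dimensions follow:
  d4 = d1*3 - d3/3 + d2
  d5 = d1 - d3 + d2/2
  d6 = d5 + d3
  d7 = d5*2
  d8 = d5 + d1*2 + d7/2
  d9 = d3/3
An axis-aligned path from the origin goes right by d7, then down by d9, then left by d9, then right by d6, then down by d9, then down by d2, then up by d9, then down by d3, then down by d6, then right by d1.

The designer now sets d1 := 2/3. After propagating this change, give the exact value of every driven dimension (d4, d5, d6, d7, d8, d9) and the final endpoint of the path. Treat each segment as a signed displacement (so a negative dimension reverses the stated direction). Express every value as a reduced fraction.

Apply edit: d1 := 2/3
  d4 = d1*3 - d3/3 + d2 = 41/12
  d5 = d1 - d3 + d2/2 = -17/24
  d6 = d5 + d3 = 43/24
  d7 = d5*2 = -17/12
  d8 = d5 + d1*2 + d7/2 = -1/12
  d9 = d3/3 = 5/6
Walk from origin (0, 0):
  seg 1: right by d7 = -17/12 → (-17/12, 0)
  seg 2: down by d9 = 5/6 → (-17/12, -5/6)
  seg 3: left by d9 = 5/6 → (-9/4, -5/6)
  seg 4: right by d6 = 43/24 → (-11/24, -5/6)
  seg 5: down by d9 = 5/6 → (-11/24, -5/3)
  seg 6: down by d2 = 9/4 → (-11/24, -47/12)
  seg 7: up by d9 = 5/6 → (-11/24, -37/12)
  seg 8: down by d3 = 5/2 → (-11/24, -67/12)
  seg 9: down by d6 = 43/24 → (-11/24, -59/8)
  seg 10: right by d1 = 2/3 → (5/24, -59/8)

d4 = 41/12
d5 = -17/24
d6 = 43/24
d7 = -17/12
d8 = -1/12
d9 = 5/6
endpoint = (5/24, -59/8)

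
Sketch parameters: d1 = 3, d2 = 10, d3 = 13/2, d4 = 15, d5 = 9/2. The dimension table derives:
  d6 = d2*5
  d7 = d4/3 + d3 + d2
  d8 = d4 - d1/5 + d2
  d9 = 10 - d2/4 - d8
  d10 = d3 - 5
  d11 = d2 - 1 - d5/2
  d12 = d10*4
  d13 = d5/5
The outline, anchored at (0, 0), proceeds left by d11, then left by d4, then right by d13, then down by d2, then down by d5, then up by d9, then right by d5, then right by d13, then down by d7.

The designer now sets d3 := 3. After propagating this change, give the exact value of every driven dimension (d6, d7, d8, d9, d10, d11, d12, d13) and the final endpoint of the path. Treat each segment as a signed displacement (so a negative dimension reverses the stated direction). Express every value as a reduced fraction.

d6 = 50
d7 = 18
d8 = 122/5
d9 = -169/10
d10 = -2
d11 = 27/4
d12 = -8
d13 = 9/10
endpoint = (-309/20, -247/5)

Apply edit: d3 := 3
  d6 = d2*5 = 50
  d7 = d4/3 + d3 + d2 = 18
  d8 = d4 - d1/5 + d2 = 122/5
  d9 = 10 - d2/4 - d8 = -169/10
  d10 = d3 - 5 = -2
  d11 = d2 - 1 - d5/2 = 27/4
  d12 = d10*4 = -8
  d13 = d5/5 = 9/10
Walk from origin (0, 0):
  seg 1: left by d11 = 27/4 → (-27/4, 0)
  seg 2: left by d4 = 15 → (-87/4, 0)
  seg 3: right by d13 = 9/10 → (-417/20, 0)
  seg 4: down by d2 = 10 → (-417/20, -10)
  seg 5: down by d5 = 9/2 → (-417/20, -29/2)
  seg 6: up by d9 = -169/10 → (-417/20, -157/5)
  seg 7: right by d5 = 9/2 → (-327/20, -157/5)
  seg 8: right by d13 = 9/10 → (-309/20, -157/5)
  seg 9: down by d7 = 18 → (-309/20, -247/5)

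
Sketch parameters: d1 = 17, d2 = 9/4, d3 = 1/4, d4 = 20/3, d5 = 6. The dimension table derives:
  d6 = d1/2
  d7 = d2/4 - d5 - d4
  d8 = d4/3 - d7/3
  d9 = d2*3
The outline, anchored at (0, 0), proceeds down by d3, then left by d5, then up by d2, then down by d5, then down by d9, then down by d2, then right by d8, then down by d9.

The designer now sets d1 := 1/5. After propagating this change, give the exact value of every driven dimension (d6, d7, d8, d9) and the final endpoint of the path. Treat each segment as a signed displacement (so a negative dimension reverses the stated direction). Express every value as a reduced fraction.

Apply edit: d1 := 1/5
  d6 = d1/2 = 1/10
  d7 = d2/4 - d5 - d4 = -581/48
  d8 = d4/3 - d7/3 = 901/144
  d9 = d2*3 = 27/4
Walk from origin (0, 0):
  seg 1: down by d3 = 1/4 → (0, -1/4)
  seg 2: left by d5 = 6 → (-6, -1/4)
  seg 3: up by d2 = 9/4 → (-6, 2)
  seg 4: down by d5 = 6 → (-6, -4)
  seg 5: down by d9 = 27/4 → (-6, -43/4)
  seg 6: down by d2 = 9/4 → (-6, -13)
  seg 7: right by d8 = 901/144 → (37/144, -13)
  seg 8: down by d9 = 27/4 → (37/144, -79/4)

d6 = 1/10
d7 = -581/48
d8 = 901/144
d9 = 27/4
endpoint = (37/144, -79/4)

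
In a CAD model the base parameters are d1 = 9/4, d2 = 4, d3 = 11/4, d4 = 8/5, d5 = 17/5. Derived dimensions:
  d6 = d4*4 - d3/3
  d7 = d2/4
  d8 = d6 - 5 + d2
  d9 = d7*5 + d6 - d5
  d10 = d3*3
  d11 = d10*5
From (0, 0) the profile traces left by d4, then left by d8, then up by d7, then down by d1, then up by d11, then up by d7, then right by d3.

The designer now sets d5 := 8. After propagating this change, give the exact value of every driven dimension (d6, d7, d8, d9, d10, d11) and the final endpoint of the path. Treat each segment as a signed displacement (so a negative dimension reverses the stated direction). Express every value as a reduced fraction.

d6 = 329/60
d7 = 1
d8 = 269/60
d9 = 149/60
d10 = 33/4
d11 = 165/4
endpoint = (-10/3, 41)

Apply edit: d5 := 8
  d6 = d4*4 - d3/3 = 329/60
  d7 = d2/4 = 1
  d8 = d6 - 5 + d2 = 269/60
  d9 = d7*5 + d6 - d5 = 149/60
  d10 = d3*3 = 33/4
  d11 = d10*5 = 165/4
Walk from origin (0, 0):
  seg 1: left by d4 = 8/5 → (-8/5, 0)
  seg 2: left by d8 = 269/60 → (-73/12, 0)
  seg 3: up by d7 = 1 → (-73/12, 1)
  seg 4: down by d1 = 9/4 → (-73/12, -5/4)
  seg 5: up by d11 = 165/4 → (-73/12, 40)
  seg 6: up by d7 = 1 → (-73/12, 41)
  seg 7: right by d3 = 11/4 → (-10/3, 41)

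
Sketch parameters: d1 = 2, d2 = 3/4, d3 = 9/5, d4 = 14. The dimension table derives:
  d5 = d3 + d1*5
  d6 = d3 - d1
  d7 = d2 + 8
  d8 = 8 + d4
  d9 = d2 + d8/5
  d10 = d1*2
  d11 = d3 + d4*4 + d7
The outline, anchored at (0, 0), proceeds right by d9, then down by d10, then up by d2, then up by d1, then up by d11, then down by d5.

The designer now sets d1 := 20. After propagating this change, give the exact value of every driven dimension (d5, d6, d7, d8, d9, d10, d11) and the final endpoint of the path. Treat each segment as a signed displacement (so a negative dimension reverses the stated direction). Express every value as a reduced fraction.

Apply edit: d1 := 20
  d5 = d3 + d1*5 = 509/5
  d6 = d3 - d1 = -91/5
  d7 = d2 + 8 = 35/4
  d8 = 8 + d4 = 22
  d9 = d2 + d8/5 = 103/20
  d10 = d1*2 = 40
  d11 = d3 + d4*4 + d7 = 1331/20
Walk from origin (0, 0):
  seg 1: right by d9 = 103/20 → (103/20, 0)
  seg 2: down by d10 = 40 → (103/20, -40)
  seg 3: up by d2 = 3/4 → (103/20, -157/4)
  seg 4: up by d1 = 20 → (103/20, -77/4)
  seg 5: up by d11 = 1331/20 → (103/20, 473/10)
  seg 6: down by d5 = 509/5 → (103/20, -109/2)

d5 = 509/5
d6 = -91/5
d7 = 35/4
d8 = 22
d9 = 103/20
d10 = 40
d11 = 1331/20
endpoint = (103/20, -109/2)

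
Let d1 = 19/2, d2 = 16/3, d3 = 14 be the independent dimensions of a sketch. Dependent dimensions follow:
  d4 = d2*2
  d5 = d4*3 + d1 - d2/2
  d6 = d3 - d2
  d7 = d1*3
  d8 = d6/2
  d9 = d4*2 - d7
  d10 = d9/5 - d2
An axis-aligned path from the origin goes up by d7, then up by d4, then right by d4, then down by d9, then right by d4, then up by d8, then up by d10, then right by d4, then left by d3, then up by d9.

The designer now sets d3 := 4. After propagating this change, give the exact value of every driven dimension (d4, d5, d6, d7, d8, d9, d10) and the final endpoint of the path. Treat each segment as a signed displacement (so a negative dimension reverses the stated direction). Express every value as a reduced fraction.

d4 = 32/3
d5 = 233/6
d6 = -4/3
d7 = 57/2
d8 = -2/3
d9 = -43/6
d10 = -203/30
endpoint = (28, 476/15)

Apply edit: d3 := 4
  d4 = d2*2 = 32/3
  d5 = d4*3 + d1 - d2/2 = 233/6
  d6 = d3 - d2 = -4/3
  d7 = d1*3 = 57/2
  d8 = d6/2 = -2/3
  d9 = d4*2 - d7 = -43/6
  d10 = d9/5 - d2 = -203/30
Walk from origin (0, 0):
  seg 1: up by d7 = 57/2 → (0, 57/2)
  seg 2: up by d4 = 32/3 → (0, 235/6)
  seg 3: right by d4 = 32/3 → (32/3, 235/6)
  seg 4: down by d9 = -43/6 → (32/3, 139/3)
  seg 5: right by d4 = 32/3 → (64/3, 139/3)
  seg 6: up by d8 = -2/3 → (64/3, 137/3)
  seg 7: up by d10 = -203/30 → (64/3, 389/10)
  seg 8: right by d4 = 32/3 → (32, 389/10)
  seg 9: left by d3 = 4 → (28, 389/10)
  seg 10: up by d9 = -43/6 → (28, 476/15)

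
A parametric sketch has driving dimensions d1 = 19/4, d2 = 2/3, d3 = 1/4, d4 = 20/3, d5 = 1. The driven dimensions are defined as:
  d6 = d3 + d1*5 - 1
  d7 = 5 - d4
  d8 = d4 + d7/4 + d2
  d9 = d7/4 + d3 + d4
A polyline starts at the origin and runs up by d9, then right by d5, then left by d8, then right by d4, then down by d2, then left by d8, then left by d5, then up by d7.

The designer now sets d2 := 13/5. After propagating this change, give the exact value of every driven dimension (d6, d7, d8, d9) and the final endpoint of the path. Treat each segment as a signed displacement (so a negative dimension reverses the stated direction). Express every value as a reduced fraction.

d6 = 23
d7 = -5/3
d8 = 177/20
d9 = 13/2
endpoint = (-331/30, 67/30)

Apply edit: d2 := 13/5
  d6 = d3 + d1*5 - 1 = 23
  d7 = 5 - d4 = -5/3
  d8 = d4 + d7/4 + d2 = 177/20
  d9 = d7/4 + d3 + d4 = 13/2
Walk from origin (0, 0):
  seg 1: up by d9 = 13/2 → (0, 13/2)
  seg 2: right by d5 = 1 → (1, 13/2)
  seg 3: left by d8 = 177/20 → (-157/20, 13/2)
  seg 4: right by d4 = 20/3 → (-71/60, 13/2)
  seg 5: down by d2 = 13/5 → (-71/60, 39/10)
  seg 6: left by d8 = 177/20 → (-301/30, 39/10)
  seg 7: left by d5 = 1 → (-331/30, 39/10)
  seg 8: up by d7 = -5/3 → (-331/30, 67/30)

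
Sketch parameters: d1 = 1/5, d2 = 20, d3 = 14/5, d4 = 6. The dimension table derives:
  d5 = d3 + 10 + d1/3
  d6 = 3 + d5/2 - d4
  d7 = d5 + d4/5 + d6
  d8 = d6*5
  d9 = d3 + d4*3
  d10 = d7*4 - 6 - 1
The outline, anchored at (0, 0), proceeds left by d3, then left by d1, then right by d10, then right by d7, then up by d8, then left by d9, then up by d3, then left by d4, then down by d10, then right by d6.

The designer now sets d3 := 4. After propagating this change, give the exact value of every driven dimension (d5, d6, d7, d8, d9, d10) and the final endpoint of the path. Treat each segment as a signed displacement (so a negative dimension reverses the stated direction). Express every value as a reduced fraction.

d5 = 211/15
d6 = 121/30
d7 = 193/10
d8 = 121/6
d9 = 22
d10 = 351/5
endpoint = (184/3, -1381/30)

Apply edit: d3 := 4
  d5 = d3 + 10 + d1/3 = 211/15
  d6 = 3 + d5/2 - d4 = 121/30
  d7 = d5 + d4/5 + d6 = 193/10
  d8 = d6*5 = 121/6
  d9 = d3 + d4*3 = 22
  d10 = d7*4 - 6 - 1 = 351/5
Walk from origin (0, 0):
  seg 1: left by d3 = 4 → (-4, 0)
  seg 2: left by d1 = 1/5 → (-21/5, 0)
  seg 3: right by d10 = 351/5 → (66, 0)
  seg 4: right by d7 = 193/10 → (853/10, 0)
  seg 5: up by d8 = 121/6 → (853/10, 121/6)
  seg 6: left by d9 = 22 → (633/10, 121/6)
  seg 7: up by d3 = 4 → (633/10, 145/6)
  seg 8: left by d4 = 6 → (573/10, 145/6)
  seg 9: down by d10 = 351/5 → (573/10, -1381/30)
  seg 10: right by d6 = 121/30 → (184/3, -1381/30)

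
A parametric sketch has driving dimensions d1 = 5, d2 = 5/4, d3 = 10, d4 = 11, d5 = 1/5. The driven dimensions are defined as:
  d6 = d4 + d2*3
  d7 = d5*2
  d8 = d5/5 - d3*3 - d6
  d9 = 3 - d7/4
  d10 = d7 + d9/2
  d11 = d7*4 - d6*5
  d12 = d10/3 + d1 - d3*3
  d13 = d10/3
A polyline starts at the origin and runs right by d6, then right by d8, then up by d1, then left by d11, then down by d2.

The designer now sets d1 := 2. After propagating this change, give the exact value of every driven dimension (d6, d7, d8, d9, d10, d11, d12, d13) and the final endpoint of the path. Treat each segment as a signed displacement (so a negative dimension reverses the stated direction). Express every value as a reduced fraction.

Apply edit: d1 := 2
  d6 = d4 + d2*3 = 59/4
  d7 = d5*2 = 2/5
  d8 = d5/5 - d3*3 - d6 = -4471/100
  d9 = 3 - d7/4 = 29/10
  d10 = d7 + d9/2 = 37/20
  d11 = d7*4 - d6*5 = -1443/20
  d12 = d10/3 + d1 - d3*3 = -1643/60
  d13 = d10/3 = 37/60
Walk from origin (0, 0):
  seg 1: right by d6 = 59/4 → (59/4, 0)
  seg 2: right by d8 = -4471/100 → (-749/25, 0)
  seg 3: up by d1 = 2 → (-749/25, 2)
  seg 4: left by d11 = -1443/20 → (4219/100, 2)
  seg 5: down by d2 = 5/4 → (4219/100, 3/4)

d6 = 59/4
d7 = 2/5
d8 = -4471/100
d9 = 29/10
d10 = 37/20
d11 = -1443/20
d12 = -1643/60
d13 = 37/60
endpoint = (4219/100, 3/4)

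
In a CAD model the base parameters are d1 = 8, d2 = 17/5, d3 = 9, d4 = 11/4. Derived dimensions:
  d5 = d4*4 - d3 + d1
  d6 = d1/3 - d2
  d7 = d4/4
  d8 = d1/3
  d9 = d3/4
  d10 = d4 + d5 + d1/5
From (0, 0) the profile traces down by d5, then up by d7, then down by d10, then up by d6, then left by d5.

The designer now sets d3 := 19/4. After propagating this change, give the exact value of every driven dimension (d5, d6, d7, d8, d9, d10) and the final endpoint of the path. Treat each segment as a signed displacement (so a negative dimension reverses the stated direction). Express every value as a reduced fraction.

Apply edit: d3 := 19/4
  d5 = d4*4 - d3 + d1 = 57/4
  d6 = d1/3 - d2 = -11/15
  d7 = d4/4 = 11/16
  d8 = d1/3 = 8/3
  d9 = d3/4 = 19/16
  d10 = d4 + d5 + d1/5 = 93/5
Walk from origin (0, 0):
  seg 1: down by d5 = 57/4 → (0, -57/4)
  seg 2: up by d7 = 11/16 → (0, -217/16)
  seg 3: down by d10 = 93/5 → (0, -2573/80)
  seg 4: up by d6 = -11/15 → (0, -1579/48)
  seg 5: left by d5 = 57/4 → (-57/4, -1579/48)

d5 = 57/4
d6 = -11/15
d7 = 11/16
d8 = 8/3
d9 = 19/16
d10 = 93/5
endpoint = (-57/4, -1579/48)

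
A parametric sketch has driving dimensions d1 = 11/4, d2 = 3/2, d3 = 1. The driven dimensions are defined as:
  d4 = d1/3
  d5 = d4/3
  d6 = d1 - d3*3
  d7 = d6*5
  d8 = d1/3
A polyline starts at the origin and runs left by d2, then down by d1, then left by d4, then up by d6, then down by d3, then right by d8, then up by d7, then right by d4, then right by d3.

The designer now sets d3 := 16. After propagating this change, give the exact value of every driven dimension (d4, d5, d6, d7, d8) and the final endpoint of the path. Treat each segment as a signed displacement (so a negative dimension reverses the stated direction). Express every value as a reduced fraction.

d4 = 11/12
d5 = 11/36
d6 = -181/4
d7 = -905/4
d8 = 11/12
endpoint = (185/12, -1161/4)

Apply edit: d3 := 16
  d4 = d1/3 = 11/12
  d5 = d4/3 = 11/36
  d6 = d1 - d3*3 = -181/4
  d7 = d6*5 = -905/4
  d8 = d1/3 = 11/12
Walk from origin (0, 0):
  seg 1: left by d2 = 3/2 → (-3/2, 0)
  seg 2: down by d1 = 11/4 → (-3/2, -11/4)
  seg 3: left by d4 = 11/12 → (-29/12, -11/4)
  seg 4: up by d6 = -181/4 → (-29/12, -48)
  seg 5: down by d3 = 16 → (-29/12, -64)
  seg 6: right by d8 = 11/12 → (-3/2, -64)
  seg 7: up by d7 = -905/4 → (-3/2, -1161/4)
  seg 8: right by d4 = 11/12 → (-7/12, -1161/4)
  seg 9: right by d3 = 16 → (185/12, -1161/4)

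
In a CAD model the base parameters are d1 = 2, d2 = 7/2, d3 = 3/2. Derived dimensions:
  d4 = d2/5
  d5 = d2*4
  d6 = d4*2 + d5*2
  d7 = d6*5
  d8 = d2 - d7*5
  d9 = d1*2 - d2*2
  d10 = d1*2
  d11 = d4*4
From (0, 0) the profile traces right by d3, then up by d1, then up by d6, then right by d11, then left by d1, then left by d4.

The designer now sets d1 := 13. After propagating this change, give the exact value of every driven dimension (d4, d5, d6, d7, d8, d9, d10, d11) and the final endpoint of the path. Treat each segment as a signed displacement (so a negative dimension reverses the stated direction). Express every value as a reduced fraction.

Apply edit: d1 := 13
  d4 = d2/5 = 7/10
  d5 = d2*4 = 14
  d6 = d4*2 + d5*2 = 147/5
  d7 = d6*5 = 147
  d8 = d2 - d7*5 = -1463/2
  d9 = d1*2 - d2*2 = 19
  d10 = d1*2 = 26
  d11 = d4*4 = 14/5
Walk from origin (0, 0):
  seg 1: right by d3 = 3/2 → (3/2, 0)
  seg 2: up by d1 = 13 → (3/2, 13)
  seg 3: up by d6 = 147/5 → (3/2, 212/5)
  seg 4: right by d11 = 14/5 → (43/10, 212/5)
  seg 5: left by d1 = 13 → (-87/10, 212/5)
  seg 6: left by d4 = 7/10 → (-47/5, 212/5)

d4 = 7/10
d5 = 14
d6 = 147/5
d7 = 147
d8 = -1463/2
d9 = 19
d10 = 26
d11 = 14/5
endpoint = (-47/5, 212/5)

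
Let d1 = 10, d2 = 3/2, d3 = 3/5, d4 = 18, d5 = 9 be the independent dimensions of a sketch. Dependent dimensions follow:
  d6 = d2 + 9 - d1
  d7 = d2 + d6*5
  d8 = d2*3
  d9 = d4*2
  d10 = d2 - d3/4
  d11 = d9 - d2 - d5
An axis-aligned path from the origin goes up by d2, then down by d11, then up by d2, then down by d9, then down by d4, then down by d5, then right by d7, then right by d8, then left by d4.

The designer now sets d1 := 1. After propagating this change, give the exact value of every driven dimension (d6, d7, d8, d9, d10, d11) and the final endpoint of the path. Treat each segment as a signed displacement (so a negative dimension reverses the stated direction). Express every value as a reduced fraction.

d6 = 19/2
d7 = 49
d8 = 9/2
d9 = 36
d10 = 27/20
d11 = 51/2
endpoint = (71/2, -171/2)

Apply edit: d1 := 1
  d6 = d2 + 9 - d1 = 19/2
  d7 = d2 + d6*5 = 49
  d8 = d2*3 = 9/2
  d9 = d4*2 = 36
  d10 = d2 - d3/4 = 27/20
  d11 = d9 - d2 - d5 = 51/2
Walk from origin (0, 0):
  seg 1: up by d2 = 3/2 → (0, 3/2)
  seg 2: down by d11 = 51/2 → (0, -24)
  seg 3: up by d2 = 3/2 → (0, -45/2)
  seg 4: down by d9 = 36 → (0, -117/2)
  seg 5: down by d4 = 18 → (0, -153/2)
  seg 6: down by d5 = 9 → (0, -171/2)
  seg 7: right by d7 = 49 → (49, -171/2)
  seg 8: right by d8 = 9/2 → (107/2, -171/2)
  seg 9: left by d4 = 18 → (71/2, -171/2)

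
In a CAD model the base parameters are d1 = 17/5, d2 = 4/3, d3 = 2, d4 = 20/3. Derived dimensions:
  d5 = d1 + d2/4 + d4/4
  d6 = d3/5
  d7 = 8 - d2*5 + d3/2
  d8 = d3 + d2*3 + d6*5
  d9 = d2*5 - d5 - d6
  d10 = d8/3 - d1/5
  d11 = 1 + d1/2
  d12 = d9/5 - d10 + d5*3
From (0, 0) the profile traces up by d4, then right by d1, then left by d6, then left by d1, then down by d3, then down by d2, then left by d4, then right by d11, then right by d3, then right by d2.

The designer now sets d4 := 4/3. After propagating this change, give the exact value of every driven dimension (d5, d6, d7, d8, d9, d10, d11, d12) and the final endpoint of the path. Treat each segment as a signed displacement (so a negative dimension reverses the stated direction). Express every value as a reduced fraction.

Apply edit: d4 := 4/3
  d5 = d1 + d2/4 + d4/4 = 61/15
  d6 = d3/5 = 2/5
  d7 = 8 - d2*5 + d3/2 = 7/3
  d8 = d3 + d2*3 + d6*5 = 8
  d9 = d2*5 - d5 - d6 = 11/5
  d10 = d8/3 - d1/5 = 149/75
  d11 = 1 + d1/2 = 27/10
  d12 = d9/5 - d10 + d5*3 = 799/75
Walk from origin (0, 0):
  seg 1: up by d4 = 4/3 → (0, 4/3)
  seg 2: right by d1 = 17/5 → (17/5, 4/3)
  seg 3: left by d6 = 2/5 → (3, 4/3)
  seg 4: left by d1 = 17/5 → (-2/5, 4/3)
  seg 5: down by d3 = 2 → (-2/5, -2/3)
  seg 6: down by d2 = 4/3 → (-2/5, -2)
  seg 7: left by d4 = 4/3 → (-26/15, -2)
  seg 8: right by d11 = 27/10 → (29/30, -2)
  seg 9: right by d3 = 2 → (89/30, -2)
  seg 10: right by d2 = 4/3 → (43/10, -2)

d5 = 61/15
d6 = 2/5
d7 = 7/3
d8 = 8
d9 = 11/5
d10 = 149/75
d11 = 27/10
d12 = 799/75
endpoint = (43/10, -2)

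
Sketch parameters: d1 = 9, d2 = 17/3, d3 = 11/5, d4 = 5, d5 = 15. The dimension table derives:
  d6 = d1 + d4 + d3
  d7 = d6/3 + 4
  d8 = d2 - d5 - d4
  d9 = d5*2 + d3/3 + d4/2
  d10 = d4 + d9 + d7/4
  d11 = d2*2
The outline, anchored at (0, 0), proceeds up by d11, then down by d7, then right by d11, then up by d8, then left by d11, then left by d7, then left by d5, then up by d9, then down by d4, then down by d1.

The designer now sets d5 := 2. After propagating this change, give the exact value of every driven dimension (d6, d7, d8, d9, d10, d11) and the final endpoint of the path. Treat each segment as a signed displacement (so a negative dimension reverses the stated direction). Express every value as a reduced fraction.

d6 = 81/5
d7 = 47/5
d8 = -4/3
d9 = 217/30
d10 = 175/12
d11 = 34/3
endpoint = (-57/5, -37/6)

Apply edit: d5 := 2
  d6 = d1 + d4 + d3 = 81/5
  d7 = d6/3 + 4 = 47/5
  d8 = d2 - d5 - d4 = -4/3
  d9 = d5*2 + d3/3 + d4/2 = 217/30
  d10 = d4 + d9 + d7/4 = 175/12
  d11 = d2*2 = 34/3
Walk from origin (0, 0):
  seg 1: up by d11 = 34/3 → (0, 34/3)
  seg 2: down by d7 = 47/5 → (0, 29/15)
  seg 3: right by d11 = 34/3 → (34/3, 29/15)
  seg 4: up by d8 = -4/3 → (34/3, 3/5)
  seg 5: left by d11 = 34/3 → (0, 3/5)
  seg 6: left by d7 = 47/5 → (-47/5, 3/5)
  seg 7: left by d5 = 2 → (-57/5, 3/5)
  seg 8: up by d9 = 217/30 → (-57/5, 47/6)
  seg 9: down by d4 = 5 → (-57/5, 17/6)
  seg 10: down by d1 = 9 → (-57/5, -37/6)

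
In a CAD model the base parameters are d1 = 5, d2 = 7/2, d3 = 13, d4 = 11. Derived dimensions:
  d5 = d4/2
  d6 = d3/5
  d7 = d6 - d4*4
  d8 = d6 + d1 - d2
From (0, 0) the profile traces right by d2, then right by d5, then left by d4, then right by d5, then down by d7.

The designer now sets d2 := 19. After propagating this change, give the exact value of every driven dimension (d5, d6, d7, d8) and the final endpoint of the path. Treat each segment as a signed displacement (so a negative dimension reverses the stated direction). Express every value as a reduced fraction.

d5 = 11/2
d6 = 13/5
d7 = -207/5
d8 = -57/5
endpoint = (19, 207/5)

Apply edit: d2 := 19
  d5 = d4/2 = 11/2
  d6 = d3/5 = 13/5
  d7 = d6 - d4*4 = -207/5
  d8 = d6 + d1 - d2 = -57/5
Walk from origin (0, 0):
  seg 1: right by d2 = 19 → (19, 0)
  seg 2: right by d5 = 11/2 → (49/2, 0)
  seg 3: left by d4 = 11 → (27/2, 0)
  seg 4: right by d5 = 11/2 → (19, 0)
  seg 5: down by d7 = -207/5 → (19, 207/5)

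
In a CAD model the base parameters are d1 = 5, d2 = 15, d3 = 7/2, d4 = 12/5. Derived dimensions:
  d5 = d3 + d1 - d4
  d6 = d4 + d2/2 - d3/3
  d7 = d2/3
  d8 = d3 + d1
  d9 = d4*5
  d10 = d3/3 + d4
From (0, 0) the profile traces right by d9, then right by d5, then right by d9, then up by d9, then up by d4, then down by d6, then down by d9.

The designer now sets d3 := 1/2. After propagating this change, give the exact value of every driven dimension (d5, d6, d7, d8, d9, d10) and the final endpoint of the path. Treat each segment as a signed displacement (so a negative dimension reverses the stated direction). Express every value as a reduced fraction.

d5 = 31/10
d6 = 146/15
d7 = 5
d8 = 11/2
d9 = 12
d10 = 77/30
endpoint = (271/10, -22/3)

Apply edit: d3 := 1/2
  d5 = d3 + d1 - d4 = 31/10
  d6 = d4 + d2/2 - d3/3 = 146/15
  d7 = d2/3 = 5
  d8 = d3 + d1 = 11/2
  d9 = d4*5 = 12
  d10 = d3/3 + d4 = 77/30
Walk from origin (0, 0):
  seg 1: right by d9 = 12 → (12, 0)
  seg 2: right by d5 = 31/10 → (151/10, 0)
  seg 3: right by d9 = 12 → (271/10, 0)
  seg 4: up by d9 = 12 → (271/10, 12)
  seg 5: up by d4 = 12/5 → (271/10, 72/5)
  seg 6: down by d6 = 146/15 → (271/10, 14/3)
  seg 7: down by d9 = 12 → (271/10, -22/3)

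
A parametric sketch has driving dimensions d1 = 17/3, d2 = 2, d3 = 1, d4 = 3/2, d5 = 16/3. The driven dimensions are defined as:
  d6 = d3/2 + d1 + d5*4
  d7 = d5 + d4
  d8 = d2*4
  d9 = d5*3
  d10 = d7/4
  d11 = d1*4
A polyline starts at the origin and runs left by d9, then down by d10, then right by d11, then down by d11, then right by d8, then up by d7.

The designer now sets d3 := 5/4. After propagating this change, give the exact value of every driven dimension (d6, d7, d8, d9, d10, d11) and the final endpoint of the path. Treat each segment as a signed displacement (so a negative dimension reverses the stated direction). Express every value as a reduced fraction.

d6 = 221/8
d7 = 41/6
d8 = 8
d9 = 16
d10 = 41/24
d11 = 68/3
endpoint = (44/3, -421/24)

Apply edit: d3 := 5/4
  d6 = d3/2 + d1 + d5*4 = 221/8
  d7 = d5 + d4 = 41/6
  d8 = d2*4 = 8
  d9 = d5*3 = 16
  d10 = d7/4 = 41/24
  d11 = d1*4 = 68/3
Walk from origin (0, 0):
  seg 1: left by d9 = 16 → (-16, 0)
  seg 2: down by d10 = 41/24 → (-16, -41/24)
  seg 3: right by d11 = 68/3 → (20/3, -41/24)
  seg 4: down by d11 = 68/3 → (20/3, -195/8)
  seg 5: right by d8 = 8 → (44/3, -195/8)
  seg 6: up by d7 = 41/6 → (44/3, -421/24)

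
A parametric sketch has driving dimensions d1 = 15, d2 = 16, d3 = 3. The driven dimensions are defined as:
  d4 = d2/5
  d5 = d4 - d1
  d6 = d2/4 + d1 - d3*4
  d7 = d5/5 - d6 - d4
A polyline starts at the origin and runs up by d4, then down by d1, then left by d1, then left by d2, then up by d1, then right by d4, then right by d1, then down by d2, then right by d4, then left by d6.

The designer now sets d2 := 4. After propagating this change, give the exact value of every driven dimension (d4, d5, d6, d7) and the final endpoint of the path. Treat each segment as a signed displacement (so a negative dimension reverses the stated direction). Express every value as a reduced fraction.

d4 = 4/5
d5 = -71/5
d6 = 4
d7 = -191/25
endpoint = (-32/5, -16/5)

Apply edit: d2 := 4
  d4 = d2/5 = 4/5
  d5 = d4 - d1 = -71/5
  d6 = d2/4 + d1 - d3*4 = 4
  d7 = d5/5 - d6 - d4 = -191/25
Walk from origin (0, 0):
  seg 1: up by d4 = 4/5 → (0, 4/5)
  seg 2: down by d1 = 15 → (0, -71/5)
  seg 3: left by d1 = 15 → (-15, -71/5)
  seg 4: left by d2 = 4 → (-19, -71/5)
  seg 5: up by d1 = 15 → (-19, 4/5)
  seg 6: right by d4 = 4/5 → (-91/5, 4/5)
  seg 7: right by d1 = 15 → (-16/5, 4/5)
  seg 8: down by d2 = 4 → (-16/5, -16/5)
  seg 9: right by d4 = 4/5 → (-12/5, -16/5)
  seg 10: left by d6 = 4 → (-32/5, -16/5)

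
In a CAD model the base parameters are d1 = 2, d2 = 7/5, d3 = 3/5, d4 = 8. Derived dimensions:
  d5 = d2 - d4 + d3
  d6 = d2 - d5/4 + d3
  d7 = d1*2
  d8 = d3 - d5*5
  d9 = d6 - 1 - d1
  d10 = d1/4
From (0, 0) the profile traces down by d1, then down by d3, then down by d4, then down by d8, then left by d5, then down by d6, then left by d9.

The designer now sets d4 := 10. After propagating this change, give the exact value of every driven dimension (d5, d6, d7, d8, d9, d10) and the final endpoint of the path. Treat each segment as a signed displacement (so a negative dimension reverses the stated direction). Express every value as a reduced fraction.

Apply edit: d4 := 10
  d5 = d2 - d4 + d3 = -8
  d6 = d2 - d5/4 + d3 = 4
  d7 = d1*2 = 4
  d8 = d3 - d5*5 = 203/5
  d9 = d6 - 1 - d1 = 1
  d10 = d1/4 = 1/2
Walk from origin (0, 0):
  seg 1: down by d1 = 2 → (0, -2)
  seg 2: down by d3 = 3/5 → (0, -13/5)
  seg 3: down by d4 = 10 → (0, -63/5)
  seg 4: down by d8 = 203/5 → (0, -266/5)
  seg 5: left by d5 = -8 → (8, -266/5)
  seg 6: down by d6 = 4 → (8, -286/5)
  seg 7: left by d9 = 1 → (7, -286/5)

d5 = -8
d6 = 4
d7 = 4
d8 = 203/5
d9 = 1
d10 = 1/2
endpoint = (7, -286/5)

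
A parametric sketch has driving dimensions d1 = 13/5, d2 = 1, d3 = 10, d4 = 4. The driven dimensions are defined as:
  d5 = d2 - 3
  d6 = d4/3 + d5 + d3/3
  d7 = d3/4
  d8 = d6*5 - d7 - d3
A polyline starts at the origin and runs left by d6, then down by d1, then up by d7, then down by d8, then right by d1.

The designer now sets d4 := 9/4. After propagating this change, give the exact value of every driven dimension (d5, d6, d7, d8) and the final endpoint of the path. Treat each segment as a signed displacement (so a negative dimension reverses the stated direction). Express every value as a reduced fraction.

d5 = -2
d6 = 25/12
d7 = 5/2
d8 = -25/12
endpoint = (31/60, 119/60)

Apply edit: d4 := 9/4
  d5 = d2 - 3 = -2
  d6 = d4/3 + d5 + d3/3 = 25/12
  d7 = d3/4 = 5/2
  d8 = d6*5 - d7 - d3 = -25/12
Walk from origin (0, 0):
  seg 1: left by d6 = 25/12 → (-25/12, 0)
  seg 2: down by d1 = 13/5 → (-25/12, -13/5)
  seg 3: up by d7 = 5/2 → (-25/12, -1/10)
  seg 4: down by d8 = -25/12 → (-25/12, 119/60)
  seg 5: right by d1 = 13/5 → (31/60, 119/60)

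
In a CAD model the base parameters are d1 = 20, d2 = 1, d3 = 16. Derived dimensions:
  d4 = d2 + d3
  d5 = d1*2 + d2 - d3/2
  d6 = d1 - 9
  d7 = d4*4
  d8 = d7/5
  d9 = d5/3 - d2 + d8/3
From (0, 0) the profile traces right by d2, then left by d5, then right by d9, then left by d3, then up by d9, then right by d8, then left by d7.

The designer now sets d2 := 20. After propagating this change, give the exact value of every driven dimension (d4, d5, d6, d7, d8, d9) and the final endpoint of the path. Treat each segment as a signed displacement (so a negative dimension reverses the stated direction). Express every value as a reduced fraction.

Apply edit: d2 := 20
  d4 = d2 + d3 = 36
  d5 = d1*2 + d2 - d3/2 = 52
  d6 = d1 - 9 = 11
  d7 = d4*4 = 144
  d8 = d7/5 = 144/5
  d9 = d5/3 - d2 + d8/3 = 104/15
Walk from origin (0, 0):
  seg 1: right by d2 = 20 → (20, 0)
  seg 2: left by d5 = 52 → (-32, 0)
  seg 3: right by d9 = 104/15 → (-376/15, 0)
  seg 4: left by d3 = 16 → (-616/15, 0)
  seg 5: up by d9 = 104/15 → (-616/15, 104/15)
  seg 6: right by d8 = 144/5 → (-184/15, 104/15)
  seg 7: left by d7 = 144 → (-2344/15, 104/15)

d4 = 36
d5 = 52
d6 = 11
d7 = 144
d8 = 144/5
d9 = 104/15
endpoint = (-2344/15, 104/15)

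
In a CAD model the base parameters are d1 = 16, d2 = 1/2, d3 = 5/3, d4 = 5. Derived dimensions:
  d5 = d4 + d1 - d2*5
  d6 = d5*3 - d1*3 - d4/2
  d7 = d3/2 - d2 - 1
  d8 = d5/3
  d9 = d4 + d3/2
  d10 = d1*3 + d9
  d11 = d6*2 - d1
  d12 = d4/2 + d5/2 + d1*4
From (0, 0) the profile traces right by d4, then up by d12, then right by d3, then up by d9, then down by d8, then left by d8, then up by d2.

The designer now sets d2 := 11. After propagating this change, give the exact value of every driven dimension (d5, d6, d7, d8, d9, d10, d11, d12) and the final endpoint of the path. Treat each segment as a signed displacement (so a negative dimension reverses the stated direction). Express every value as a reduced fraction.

d5 = -34
d6 = -305/2
d7 = -67/6
d8 = -34/3
d9 = 35/6
d10 = 323/6
d11 = -321
d12 = 99/2
endpoint = (18, 233/3)

Apply edit: d2 := 11
  d5 = d4 + d1 - d2*5 = -34
  d6 = d5*3 - d1*3 - d4/2 = -305/2
  d7 = d3/2 - d2 - 1 = -67/6
  d8 = d5/3 = -34/3
  d9 = d4 + d3/2 = 35/6
  d10 = d1*3 + d9 = 323/6
  d11 = d6*2 - d1 = -321
  d12 = d4/2 + d5/2 + d1*4 = 99/2
Walk from origin (0, 0):
  seg 1: right by d4 = 5 → (5, 0)
  seg 2: up by d12 = 99/2 → (5, 99/2)
  seg 3: right by d3 = 5/3 → (20/3, 99/2)
  seg 4: up by d9 = 35/6 → (20/3, 166/3)
  seg 5: down by d8 = -34/3 → (20/3, 200/3)
  seg 6: left by d8 = -34/3 → (18, 200/3)
  seg 7: up by d2 = 11 → (18, 233/3)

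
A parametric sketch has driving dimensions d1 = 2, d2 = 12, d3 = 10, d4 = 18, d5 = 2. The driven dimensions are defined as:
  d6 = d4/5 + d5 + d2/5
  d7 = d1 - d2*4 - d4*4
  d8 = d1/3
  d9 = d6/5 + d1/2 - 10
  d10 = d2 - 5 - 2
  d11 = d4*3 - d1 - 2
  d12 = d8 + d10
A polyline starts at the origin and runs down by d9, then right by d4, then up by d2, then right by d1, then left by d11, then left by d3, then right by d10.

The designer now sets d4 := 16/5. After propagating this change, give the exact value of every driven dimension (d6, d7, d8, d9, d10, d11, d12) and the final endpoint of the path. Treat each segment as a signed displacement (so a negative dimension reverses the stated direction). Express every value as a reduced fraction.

Apply edit: d4 := 16/5
  d6 = d4/5 + d5 + d2/5 = 126/25
  d7 = d1 - d2*4 - d4*4 = -294/5
  d8 = d1/3 = 2/3
  d9 = d6/5 + d1/2 - 10 = -999/125
  d10 = d2 - 5 - 2 = 5
  d11 = d4*3 - d1 - 2 = 28/5
  d12 = d8 + d10 = 17/3
Walk from origin (0, 0):
  seg 1: down by d9 = -999/125 → (0, 999/125)
  seg 2: right by d4 = 16/5 → (16/5, 999/125)
  seg 3: up by d2 = 12 → (16/5, 2499/125)
  seg 4: right by d1 = 2 → (26/5, 2499/125)
  seg 5: left by d11 = 28/5 → (-2/5, 2499/125)
  seg 6: left by d3 = 10 → (-52/5, 2499/125)
  seg 7: right by d10 = 5 → (-27/5, 2499/125)

d6 = 126/25
d7 = -294/5
d8 = 2/3
d9 = -999/125
d10 = 5
d11 = 28/5
d12 = 17/3
endpoint = (-27/5, 2499/125)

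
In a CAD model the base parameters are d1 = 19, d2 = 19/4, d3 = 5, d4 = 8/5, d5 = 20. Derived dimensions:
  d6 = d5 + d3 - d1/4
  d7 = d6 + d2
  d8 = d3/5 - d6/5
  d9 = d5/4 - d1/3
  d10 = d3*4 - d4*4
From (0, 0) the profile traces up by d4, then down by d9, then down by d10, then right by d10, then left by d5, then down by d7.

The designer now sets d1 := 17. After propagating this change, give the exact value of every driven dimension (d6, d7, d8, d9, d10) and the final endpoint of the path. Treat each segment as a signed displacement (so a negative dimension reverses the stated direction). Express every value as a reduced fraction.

Apply edit: d1 := 17
  d6 = d5 + d3 - d1/4 = 83/4
  d7 = d6 + d2 = 51/2
  d8 = d3/5 - d6/5 = -63/20
  d9 = d5/4 - d1/3 = -2/3
  d10 = d3*4 - d4*4 = 68/5
Walk from origin (0, 0):
  seg 1: up by d4 = 8/5 → (0, 8/5)
  seg 2: down by d9 = -2/3 → (0, 34/15)
  seg 3: down by d10 = 68/5 → (0, -34/3)
  seg 4: right by d10 = 68/5 → (68/5, -34/3)
  seg 5: left by d5 = 20 → (-32/5, -34/3)
  seg 6: down by d7 = 51/2 → (-32/5, -221/6)

d6 = 83/4
d7 = 51/2
d8 = -63/20
d9 = -2/3
d10 = 68/5
endpoint = (-32/5, -221/6)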